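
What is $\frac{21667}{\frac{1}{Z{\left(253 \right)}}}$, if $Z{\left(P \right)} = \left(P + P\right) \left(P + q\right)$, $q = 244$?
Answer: $5448860494$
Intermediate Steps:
$Z{\left(P \right)} = 2 P \left(244 + P\right)$ ($Z{\left(P \right)} = \left(P + P\right) \left(P + 244\right) = 2 P \left(244 + P\right)$)
$\frac{21667}{\frac{1}{Z{\left(253 \right)}}} = \frac{21667}{\frac{1}{2 \cdot 253 \left(244 + 253\right)}} = \frac{21667}{\frac{1}{2 \cdot 253 \cdot 497}} = \frac{21667}{\frac{1}{251482}} = 21667 \frac{1}{\frac{1}{251482}} = 21667 \cdot 251482 = 5448860494$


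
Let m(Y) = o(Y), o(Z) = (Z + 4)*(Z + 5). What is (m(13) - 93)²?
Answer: 45369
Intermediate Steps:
o(Z) = (4 + Z)*(5 + Z)
m(Y) = 20 + Y² + 9*Y
(m(13) - 93)² = ((20 + 13² + 9*13) - 93)² = ((20 + 169 + 117) - 93)² = (306 - 93)² = 213² = 45369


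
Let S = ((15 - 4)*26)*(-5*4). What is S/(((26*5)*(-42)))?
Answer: 22/21 ≈ 1.0476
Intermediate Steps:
S = -5720 (S = (11*26)*(-20) = 286*(-20) = -5720)
S/(((26*5)*(-42))) = -5720/((26*5)*(-42)) = -5720/(130*(-42)) = -5720/(-5460) = -5720*(-1/5460) = 22/21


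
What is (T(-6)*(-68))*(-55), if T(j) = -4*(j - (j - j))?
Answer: 89760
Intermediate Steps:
T(j) = -4*j (T(j) = -4*(j - 1*0) = -4*(j + 0) = -4*j)
(T(-6)*(-68))*(-55) = (-4*(-6)*(-68))*(-55) = (24*(-68))*(-55) = -1632*(-55) = 89760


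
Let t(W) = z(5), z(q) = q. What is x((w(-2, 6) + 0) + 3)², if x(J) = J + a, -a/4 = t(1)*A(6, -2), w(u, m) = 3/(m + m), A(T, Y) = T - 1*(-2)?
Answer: 393129/16 ≈ 24571.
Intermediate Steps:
t(W) = 5
A(T, Y) = 2 + T (A(T, Y) = T + 2 = 2 + T)
w(u, m) = 3/(2*m) (w(u, m) = 3/((2*m)) = 3*(1/(2*m)) = 3/(2*m))
a = -160 (a = -20*(2 + 6) = -20*8 = -4*40 = -160)
x(J) = -160 + J (x(J) = J - 160 = -160 + J)
x((w(-2, 6) + 0) + 3)² = (-160 + (((3/2)/6 + 0) + 3))² = (-160 + (((3/2)*(⅙) + 0) + 3))² = (-160 + ((¼ + 0) + 3))² = (-160 + (¼ + 3))² = (-160 + 13/4)² = (-627/4)² = 393129/16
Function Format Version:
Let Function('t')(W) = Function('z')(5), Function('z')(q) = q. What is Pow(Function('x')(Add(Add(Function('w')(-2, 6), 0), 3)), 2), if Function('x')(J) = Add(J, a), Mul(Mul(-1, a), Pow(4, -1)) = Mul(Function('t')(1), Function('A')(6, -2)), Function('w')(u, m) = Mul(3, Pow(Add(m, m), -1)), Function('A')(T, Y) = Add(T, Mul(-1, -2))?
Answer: Rational(393129, 16) ≈ 24571.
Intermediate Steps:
Function('t')(W) = 5
Function('A')(T, Y) = Add(2, T) (Function('A')(T, Y) = Add(T, 2) = Add(2, T))
Function('w')(u, m) = Mul(Rational(3, 2), Pow(m, -1)) (Function('w')(u, m) = Mul(3, Pow(Mul(2, m), -1)) = Mul(3, Mul(Rational(1, 2), Pow(m, -1))) = Mul(Rational(3, 2), Pow(m, -1)))
a = -160 (a = Mul(-4, Mul(5, Add(2, 6))) = Mul(-4, Mul(5, 8)) = Mul(-4, 40) = -160)
Function('x')(J) = Add(-160, J) (Function('x')(J) = Add(J, -160) = Add(-160, J))
Pow(Function('x')(Add(Add(Function('w')(-2, 6), 0), 3)), 2) = Pow(Add(-160, Add(Add(Mul(Rational(3, 2), Pow(6, -1)), 0), 3)), 2) = Pow(Add(-160, Add(Add(Mul(Rational(3, 2), Rational(1, 6)), 0), 3)), 2) = Pow(Add(-160, Add(Add(Rational(1, 4), 0), 3)), 2) = Pow(Add(-160, Add(Rational(1, 4), 3)), 2) = Pow(Add(-160, Rational(13, 4)), 2) = Pow(Rational(-627, 4), 2) = Rational(393129, 16)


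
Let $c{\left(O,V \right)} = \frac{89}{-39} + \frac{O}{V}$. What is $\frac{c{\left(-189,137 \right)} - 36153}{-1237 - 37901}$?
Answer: $\frac{193185043}{209114334} \approx 0.92383$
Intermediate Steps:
$c{\left(O,V \right)} = - \frac{89}{39} + \frac{O}{V}$ ($c{\left(O,V \right)} = 89 \left(- \frac{1}{39}\right) + \frac{O}{V} = - \frac{89}{39} + \frac{O}{V}$)
$\frac{c{\left(-189,137 \right)} - 36153}{-1237 - 37901} = \frac{\left(- \frac{89}{39} - \frac{189}{137}\right) - 36153}{-1237 - 37901} = \frac{\left(- \frac{89}{39} - \frac{189}{137}\right) - 36153}{-39138} = \left(\left(- \frac{89}{39} - \frac{189}{137}\right) - 36153\right) \left(- \frac{1}{39138}\right) = \left(- \frac{19564}{5343} - 36153\right) \left(- \frac{1}{39138}\right) = \left(- \frac{193185043}{5343}\right) \left(- \frac{1}{39138}\right) = \frac{193185043}{209114334}$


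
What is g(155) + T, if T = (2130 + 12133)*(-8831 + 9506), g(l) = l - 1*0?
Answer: 9627680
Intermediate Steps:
g(l) = l (g(l) = l + 0 = l)
T = 9627525 (T = 14263*675 = 9627525)
g(155) + T = 155 + 9627525 = 9627680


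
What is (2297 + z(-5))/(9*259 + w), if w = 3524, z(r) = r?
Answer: 2292/5855 ≈ 0.39146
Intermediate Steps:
(2297 + z(-5))/(9*259 + w) = (2297 - 5)/(9*259 + 3524) = 2292/(2331 + 3524) = 2292/5855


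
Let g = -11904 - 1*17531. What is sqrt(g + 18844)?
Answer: I*sqrt(10591) ≈ 102.91*I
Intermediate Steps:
g = -29435 (g = -11904 - 17531 = -29435)
sqrt(g + 18844) = sqrt(-29435 + 18844) = sqrt(-10591) = I*sqrt(10591)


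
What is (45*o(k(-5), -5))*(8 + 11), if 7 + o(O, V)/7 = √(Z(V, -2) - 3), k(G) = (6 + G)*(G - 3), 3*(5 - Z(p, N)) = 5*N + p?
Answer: -41895 + 5985*√7 ≈ -26060.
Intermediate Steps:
Z(p, N) = 5 - 5*N/3 - p/3 (Z(p, N) = 5 - (5*N + p)/3 = 5 - (p + 5*N)/3 = 5 + (-5*N/3 - p/3) = 5 - 5*N/3 - p/3)
k(G) = (-3 + G)*(6 + G) (k(G) = (6 + G)*(-3 + G) = (-3 + G)*(6 + G))
o(O, V) = -49 + 7*√(16/3 - V/3) (o(O, V) = -49 + 7*√((5 - 5/3*(-2) - V/3) - 3) = -49 + 7*√((5 + 10/3 - V/3) - 3) = -49 + 7*√((25/3 - V/3) - 3) = -49 + 7*√(16/3 - V/3))
(45*o(k(-5), -5))*(8 + 11) = (45*(-49 + 7*√(48 - 3*(-5))/3))*(8 + 11) = (45*(-49 + 7*√(48 + 15)/3))*19 = (45*(-49 + 7*√63/3))*19 = (45*(-49 + 7*(3*√7)/3))*19 = (45*(-49 + 7*√7))*19 = (-2205 + 315*√7)*19 = -41895 + 5985*√7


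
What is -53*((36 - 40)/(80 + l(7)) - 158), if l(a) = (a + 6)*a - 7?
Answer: 343387/41 ≈ 8375.3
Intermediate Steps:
l(a) = -7 + a*(6 + a) (l(a) = (6 + a)*a - 7 = a*(6 + a) - 7 = -7 + a*(6 + a))
-53*((36 - 40)/(80 + l(7)) - 158) = -53*((36 - 40)/(80 + (-7 + 7**2 + 6*7)) - 158) = -53*(-4/(80 + (-7 + 49 + 42)) - 158) = -53*(-4/(80 + 84) - 158) = -53*(-4/164 - 158) = -53*(-4*1/164 - 158) = -53*(-1/41 - 158) = -53*(-6479/41) = 343387/41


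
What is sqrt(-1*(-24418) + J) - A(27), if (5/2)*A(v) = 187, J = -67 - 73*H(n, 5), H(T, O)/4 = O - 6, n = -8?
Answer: -374/5 + sqrt(24643) ≈ 82.181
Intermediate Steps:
H(T, O) = -24 + 4*O (H(T, O) = 4*(O - 6) = 4*(-6 + O) = -24 + 4*O)
J = 225 (J = -67 - 73*(-24 + 4*5) = -67 - 73*(-24 + 20) = -67 - 73*(-4) = -67 + 292 = 225)
A(v) = 374/5 (A(v) = (2/5)*187 = 374/5)
sqrt(-1*(-24418) + J) - A(27) = sqrt(-1*(-24418) + 225) - 1*374/5 = sqrt(24418 + 225) - 374/5 = sqrt(24643) - 374/5 = -374/5 + sqrt(24643)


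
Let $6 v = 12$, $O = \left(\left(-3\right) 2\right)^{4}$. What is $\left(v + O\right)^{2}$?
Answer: $1684804$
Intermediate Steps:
$O = 1296$ ($O = \left(-6\right)^{4} = 1296$)
$v = 2$ ($v = \frac{1}{6} \cdot 12 = 2$)
$\left(v + O\right)^{2} = \left(2 + 1296\right)^{2} = 1298^{2} = 1684804$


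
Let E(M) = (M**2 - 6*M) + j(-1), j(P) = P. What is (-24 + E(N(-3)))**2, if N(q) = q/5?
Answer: 276676/625 ≈ 442.68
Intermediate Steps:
N(q) = q/5 (N(q) = q*(1/5) = q/5)
E(M) = -1 + M**2 - 6*M (E(M) = (M**2 - 6*M) - 1 = -1 + M**2 - 6*M)
(-24 + E(N(-3)))**2 = (-24 + (-1 + ((1/5)*(-3))**2 - 6*(-3)/5))**2 = (-24 + (-1 + (-3/5)**2 - 6*(-3/5)))**2 = (-24 + (-1 + 9/25 + 18/5))**2 = (-24 + 74/25)**2 = (-526/25)**2 = 276676/625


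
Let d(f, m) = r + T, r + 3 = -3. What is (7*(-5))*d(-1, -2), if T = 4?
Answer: 70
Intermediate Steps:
r = -6 (r = -3 - 3 = -6)
d(f, m) = -2 (d(f, m) = -6 + 4 = -2)
(7*(-5))*d(-1, -2) = (7*(-5))*(-2) = -35*(-2) = 70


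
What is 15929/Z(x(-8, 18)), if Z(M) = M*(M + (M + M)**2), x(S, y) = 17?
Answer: 937/1173 ≈ 0.79881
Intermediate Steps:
Z(M) = M*(M + 4*M**2) (Z(M) = M*(M + (2*M)**2) = M*(M + 4*M**2))
15929/Z(x(-8, 18)) = 15929/((17**2*(1 + 4*17))) = 15929/((289*(1 + 68))) = 15929/((289*69)) = 15929/19941 = 15929*(1/19941) = 937/1173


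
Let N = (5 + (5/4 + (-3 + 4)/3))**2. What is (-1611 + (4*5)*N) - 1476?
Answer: -79927/36 ≈ -2220.2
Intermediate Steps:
N = 6241/144 (N = (5 + (5*(1/4) + 1*(1/3)))**2 = (5 + (5/4 + 1/3))**2 = (5 + 19/12)**2 = (79/12)**2 = 6241/144 ≈ 43.340)
(-1611 + (4*5)*N) - 1476 = (-1611 + (4*5)*(6241/144)) - 1476 = (-1611 + 20*(6241/144)) - 1476 = (-1611 + 31205/36) - 1476 = -26791/36 - 1476 = -79927/36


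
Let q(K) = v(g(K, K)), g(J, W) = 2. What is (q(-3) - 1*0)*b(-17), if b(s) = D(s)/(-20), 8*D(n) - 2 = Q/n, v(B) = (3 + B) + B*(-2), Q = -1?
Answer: -7/544 ≈ -0.012868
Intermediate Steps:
v(B) = 3 - B (v(B) = (3 + B) - 2*B = 3 - B)
q(K) = 1 (q(K) = 3 - 1*2 = 3 - 2 = 1)
D(n) = ¼ - 1/(8*n) (D(n) = ¼ + (-1/n)/8 = ¼ - 1/(8*n))
b(s) = -(-1 + 2*s)/(160*s) (b(s) = ((-1 + 2*s)/(8*s))/(-20) = ((-1 + 2*s)/(8*s))*(-1/20) = -(-1 + 2*s)/(160*s))
(q(-3) - 1*0)*b(-17) = (1 - 1*0)*((1/160)*(1 - 2*(-17))/(-17)) = (1 + 0)*((1/160)*(-1/17)*(1 + 34)) = 1*((1/160)*(-1/17)*35) = 1*(-7/544) = -7/544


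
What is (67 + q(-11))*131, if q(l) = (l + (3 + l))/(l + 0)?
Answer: 99036/11 ≈ 9003.3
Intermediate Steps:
q(l) = (3 + 2*l)/l
(67 + q(-11))*131 = (67 + (2 + 3/(-11)))*131 = (67 + (2 + 3*(-1/11)))*131 = (67 + (2 - 3/11))*131 = (67 + 19/11)*131 = (756/11)*131 = 99036/11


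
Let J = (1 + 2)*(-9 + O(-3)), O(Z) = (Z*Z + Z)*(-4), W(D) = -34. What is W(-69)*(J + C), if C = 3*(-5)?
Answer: 3876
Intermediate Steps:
O(Z) = -4*Z - 4*Z**2 (O(Z) = (Z**2 + Z)*(-4) = (Z + Z**2)*(-4) = -4*Z - 4*Z**2)
J = -99 (J = (1 + 2)*(-9 - 4*(-3)*(1 - 3)) = 3*(-9 - 4*(-3)*(-2)) = 3*(-9 - 24) = 3*(-33) = -99)
C = -15
W(-69)*(J + C) = -34*(-99 - 15) = -34*(-114) = 3876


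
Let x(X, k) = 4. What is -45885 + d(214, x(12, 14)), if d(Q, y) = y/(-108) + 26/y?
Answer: -2477441/54 ≈ -45879.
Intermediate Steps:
d(Q, y) = 26/y - y/108 (d(Q, y) = y*(-1/108) + 26/y = -y/108 + 26/y = 26/y - y/108)
-45885 + d(214, x(12, 14)) = -45885 + (26/4 - 1/108*4) = -45885 + (26*(¼) - 1/27) = -45885 + (13/2 - 1/27) = -45885 + 349/54 = -2477441/54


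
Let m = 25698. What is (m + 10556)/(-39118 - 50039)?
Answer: -36254/89157 ≈ -0.40663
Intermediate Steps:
(m + 10556)/(-39118 - 50039) = (25698 + 10556)/(-39118 - 50039) = 36254/(-89157) = 36254*(-1/89157) = -36254/89157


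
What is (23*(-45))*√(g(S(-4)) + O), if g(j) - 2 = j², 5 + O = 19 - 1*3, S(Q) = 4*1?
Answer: -1035*√29 ≈ -5573.6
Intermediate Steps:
S(Q) = 4
O = 11 (O = -5 + (19 - 1*3) = -5 + (19 - 3) = -5 + 16 = 11)
g(j) = 2 + j²
(23*(-45))*√(g(S(-4)) + O) = (23*(-45))*√((2 + 4²) + 11) = -1035*√((2 + 16) + 11) = -1035*√(18 + 11) = -1035*√29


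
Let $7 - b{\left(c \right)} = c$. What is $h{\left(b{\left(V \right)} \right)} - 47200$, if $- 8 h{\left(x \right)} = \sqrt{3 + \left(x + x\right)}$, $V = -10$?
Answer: $-47200 - \frac{\sqrt{37}}{8} \approx -47201.0$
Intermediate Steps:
$b{\left(c \right)} = 7 - c$
$h{\left(x \right)} = - \frac{\sqrt{3 + 2 x}}{8}$ ($h{\left(x \right)} = - \frac{\sqrt{3 + \left(x + x\right)}}{8} = - \frac{\sqrt{3 + 2 x}}{8}$)
$h{\left(b{\left(V \right)} \right)} - 47200 = - \frac{\sqrt{3 + 2 \left(7 - -10\right)}}{8} - 47200 = - \frac{\sqrt{3 + 2 \left(7 + 10\right)}}{8} - 47200 = - \frac{\sqrt{3 + 2 \cdot 17}}{8} - 47200 = - \frac{\sqrt{3 + 34}}{8} - 47200 = - \frac{\sqrt{37}}{8} - 47200 = -47200 - \frac{\sqrt{37}}{8}$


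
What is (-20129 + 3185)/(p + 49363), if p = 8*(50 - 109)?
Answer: -5648/16297 ≈ -0.34657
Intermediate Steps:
p = -472 (p = 8*(-59) = -472)
(-20129 + 3185)/(p + 49363) = (-20129 + 3185)/(-472 + 49363) = -16944/48891 = -16944*1/48891 = -5648/16297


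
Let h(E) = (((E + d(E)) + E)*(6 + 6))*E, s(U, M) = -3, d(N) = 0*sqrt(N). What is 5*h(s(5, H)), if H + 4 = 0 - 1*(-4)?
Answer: 1080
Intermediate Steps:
H = 0 (H = -4 + (0 - 1*(-4)) = -4 + (0 + 4) = -4 + 4 = 0)
d(N) = 0
h(E) = 24*E**2 (h(E) = (((E + 0) + E)*(6 + 6))*E = ((E + E)*12)*E = ((2*E)*12)*E = (24*E)*E = 24*E**2)
5*h(s(5, H)) = 5*(24*(-3)**2) = 5*(24*9) = 5*216 = 1080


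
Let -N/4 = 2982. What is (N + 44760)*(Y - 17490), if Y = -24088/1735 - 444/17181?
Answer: -1903433917428864/3312115 ≈ -5.7469e+8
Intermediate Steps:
N = -11928 (N = -4*2982 = -11928)
Y = -138208756/9936345 (Y = -24088*1/1735 - 444*1/17181 = -24088/1735 - 148/5727 = -138208756/9936345 ≈ -13.909)
(N + 44760)*(Y - 17490) = (-11928 + 44760)*(-138208756/9936345 - 17490) = 32832*(-173924882806/9936345) = -1903433917428864/3312115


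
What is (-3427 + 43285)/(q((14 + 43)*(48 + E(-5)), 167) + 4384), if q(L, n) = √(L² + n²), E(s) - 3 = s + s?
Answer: 29122912/2288333 - 86359*√32482/2288333 ≈ 5.9251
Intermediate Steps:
E(s) = 3 + 2*s (E(s) = 3 + (s + s) = 3 + 2*s)
(-3427 + 43285)/(q((14 + 43)*(48 + E(-5)), 167) + 4384) = (-3427 + 43285)/(√(((14 + 43)*(48 + (3 + 2*(-5))))² + 167²) + 4384) = 39858/(√((57*(48 + (3 - 10)))² + 27889) + 4384) = 39858/(√((57*(48 - 7))² + 27889) + 4384) = 39858/(√((57*41)² + 27889) + 4384) = 39858/(√(2337² + 27889) + 4384) = 39858/(√(5461569 + 27889) + 4384) = 39858/(√5489458 + 4384) = 39858/(13*√32482 + 4384) = 39858/(4384 + 13*√32482)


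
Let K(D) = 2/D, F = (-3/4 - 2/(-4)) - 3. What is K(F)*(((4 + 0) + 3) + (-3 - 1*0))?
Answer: -32/13 ≈ -2.4615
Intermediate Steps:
F = -13/4 (F = (-3*¼ - 2*(-¼)) - 3 = (-¾ + ½) - 3 = -¼ - 3 = -13/4 ≈ -3.2500)
K(F)*(((4 + 0) + 3) + (-3 - 1*0)) = (2/(-13/4))*(((4 + 0) + 3) + (-3 - 1*0)) = (2*(-4/13))*((4 + 3) + (-3 + 0)) = -8*(7 - 3)/13 = -8/13*4 = -32/13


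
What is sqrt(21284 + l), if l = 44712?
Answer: 2*sqrt(16499) ≈ 256.90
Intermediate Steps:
sqrt(21284 + l) = sqrt(21284 + 44712) = sqrt(65996) = 2*sqrt(16499)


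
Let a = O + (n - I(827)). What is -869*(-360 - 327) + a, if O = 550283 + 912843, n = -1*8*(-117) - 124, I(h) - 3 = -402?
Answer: 2061340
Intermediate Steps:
I(h) = -399 (I(h) = 3 - 402 = -399)
n = 812 (n = -8*(-117) - 124 = 936 - 124 = 812)
O = 1463126
a = 1464337 (a = 1463126 + (812 - 1*(-399)) = 1463126 + (812 + 399) = 1463126 + 1211 = 1464337)
-869*(-360 - 327) + a = -869*(-360 - 327) + 1464337 = -869*(-687) + 1464337 = 597003 + 1464337 = 2061340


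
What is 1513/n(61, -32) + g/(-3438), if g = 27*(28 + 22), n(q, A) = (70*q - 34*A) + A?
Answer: -110467/1017266 ≈ -0.10859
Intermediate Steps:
n(q, A) = -33*A + 70*q (n(q, A) = (-34*A + 70*q) + A = -33*A + 70*q)
g = 1350 (g = 27*50 = 1350)
1513/n(61, -32) + g/(-3438) = 1513/(-33*(-32) + 70*61) + 1350/(-3438) = 1513/(1056 + 4270) + 1350*(-1/3438) = 1513/5326 - 75/191 = -110467/1017266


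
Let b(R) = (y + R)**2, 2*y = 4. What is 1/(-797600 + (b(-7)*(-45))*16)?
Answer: -1/815600 ≈ -1.2261e-6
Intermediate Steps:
y = 2 (y = (1/2)*4 = 2)
b(R) = (2 + R)**2
1/(-797600 + (b(-7)*(-45))*16) = 1/(-797600 + ((2 - 7)**2*(-45))*16) = 1/(-797600 + ((-5)**2*(-45))*16) = 1/(-797600 + (25*(-45))*16) = 1/(-797600 - 1125*16) = 1/(-797600 - 18000) = 1/(-815600) = -1/815600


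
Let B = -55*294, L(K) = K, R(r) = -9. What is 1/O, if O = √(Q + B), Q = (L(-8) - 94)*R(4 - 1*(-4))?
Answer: -I*√3813/7626 ≈ -0.0080972*I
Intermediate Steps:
Q = 918 (Q = (-8 - 94)*(-9) = -102*(-9) = 918)
B = -16170
O = 2*I*√3813 (O = √(918 - 16170) = √(-15252) = 2*I*√3813 ≈ 123.5*I)
1/O = 1/(2*I*√3813) = -I*√3813/7626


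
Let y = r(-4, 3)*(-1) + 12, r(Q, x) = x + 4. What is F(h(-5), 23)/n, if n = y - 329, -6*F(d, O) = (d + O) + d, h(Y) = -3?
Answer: 17/1944 ≈ 0.0087449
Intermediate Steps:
r(Q, x) = 4 + x
y = 5 (y = (4 + 3)*(-1) + 12 = 7*(-1) + 12 = -7 + 12 = 5)
F(d, O) = -d/3 - O/6 (F(d, O) = -((d + O) + d)/6 = -((O + d) + d)/6 = -(O + 2*d)/6 = -d/3 - O/6)
n = -324 (n = 5 - 329 = -324)
F(h(-5), 23)/n = (-1/3*(-3) - 1/6*23)/(-324) = (1 - 23/6)*(-1/324) = -17/6*(-1/324) = 17/1944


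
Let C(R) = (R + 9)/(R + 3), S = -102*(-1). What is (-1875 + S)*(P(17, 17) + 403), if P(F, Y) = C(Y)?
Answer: -7168239/10 ≈ -7.1682e+5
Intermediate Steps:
S = 102
C(R) = (9 + R)/(3 + R)
P(F, Y) = (9 + Y)/(3 + Y)
(-1875 + S)*(P(17, 17) + 403) = (-1875 + 102)*((9 + 17)/(3 + 17) + 403) = -1773*(26/20 + 403) = -1773*((1/20)*26 + 403) = -1773*(13/10 + 403) = -1773*4043/10 = -7168239/10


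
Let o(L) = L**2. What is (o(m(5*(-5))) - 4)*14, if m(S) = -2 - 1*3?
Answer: 294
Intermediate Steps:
m(S) = -5 (m(S) = -2 - 3 = -5)
(o(m(5*(-5))) - 4)*14 = ((-5)**2 - 4)*14 = (25 - 4)*14 = 21*14 = 294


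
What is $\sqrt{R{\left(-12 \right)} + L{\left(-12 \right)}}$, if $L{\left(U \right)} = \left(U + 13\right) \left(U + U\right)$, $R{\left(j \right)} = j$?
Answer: $6 i \approx 6.0 i$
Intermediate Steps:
$L{\left(U \right)} = 2 U \left(13 + U\right)$ ($L{\left(U \right)} = \left(13 + U\right) 2 U = 2 U \left(13 + U\right)$)
$\sqrt{R{\left(-12 \right)} + L{\left(-12 \right)}} = \sqrt{-12 + 2 \left(-12\right) \left(13 - 12\right)} = \sqrt{-12 + 2 \left(-12\right) 1} = \sqrt{-12 - 24} = \sqrt{-36} = 6 i$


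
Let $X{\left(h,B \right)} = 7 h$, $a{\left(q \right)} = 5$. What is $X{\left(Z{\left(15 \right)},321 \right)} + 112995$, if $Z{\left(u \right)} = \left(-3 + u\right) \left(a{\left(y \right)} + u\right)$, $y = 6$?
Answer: $114675$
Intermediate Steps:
$Z{\left(u \right)} = \left(-3 + u\right) \left(5 + u\right)$
$X{\left(Z{\left(15 \right)},321 \right)} + 112995 = 7 \left(-15 + 15^{2} + 2 \cdot 15\right) + 112995 = 7 \left(-15 + 225 + 30\right) + 112995 = 7 \cdot 240 + 112995 = 1680 + 112995 = 114675$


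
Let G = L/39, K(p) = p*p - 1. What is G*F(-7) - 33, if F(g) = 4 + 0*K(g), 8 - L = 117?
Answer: -1723/39 ≈ -44.180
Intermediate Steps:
L = -109 (L = 8 - 1*117 = 8 - 117 = -109)
K(p) = -1 + p² (K(p) = p² - 1 = -1 + p²)
F(g) = 4 (F(g) = 4 + 0*(-1 + g²) = 4 + 0 = 4)
G = -109/39 ≈ -2.7949
G*F(-7) - 33 = -109/39*4 - 33 = -436/39 - 33 = -1723/39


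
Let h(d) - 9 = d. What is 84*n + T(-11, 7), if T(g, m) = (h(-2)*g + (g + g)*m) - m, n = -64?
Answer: -5614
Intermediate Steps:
h(d) = 9 + d
T(g, m) = -m + 7*g + 2*g*m (T(g, m) = ((9 - 2)*g + (g + g)*m) - m = (7*g + (2*g)*m) - m = (7*g + 2*g*m) - m = -m + 7*g + 2*g*m)
84*n + T(-11, 7) = 84*(-64) + (-1*7 + 7*(-11) + 2*(-11)*7) = -5376 + (-7 - 77 - 154) = -5376 - 238 = -5614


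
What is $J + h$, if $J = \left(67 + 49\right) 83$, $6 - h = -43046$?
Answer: $52680$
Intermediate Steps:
$h = 43052$ ($h = 6 - -43046 = 6 + 43046 = 43052$)
$J = 9628$ ($J = 116 \cdot 83 = 9628$)
$J + h = 9628 + 43052 = 52680$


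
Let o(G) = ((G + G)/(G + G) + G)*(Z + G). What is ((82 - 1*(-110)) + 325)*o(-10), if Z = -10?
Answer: 93060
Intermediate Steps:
o(G) = (1 + G)*(-10 + G) (o(G) = ((G + G)/(G + G) + G)*(-10 + G) = ((2*G)/((2*G)) + G)*(-10 + G) = ((2*G)*(1/(2*G)) + G)*(-10 + G) = (1 + G)*(-10 + G))
((82 - 1*(-110)) + 325)*o(-10) = ((82 - 1*(-110)) + 325)*(-10 + (-10)² - 9*(-10)) = ((82 + 110) + 325)*(-10 + 100 + 90) = (192 + 325)*180 = 517*180 = 93060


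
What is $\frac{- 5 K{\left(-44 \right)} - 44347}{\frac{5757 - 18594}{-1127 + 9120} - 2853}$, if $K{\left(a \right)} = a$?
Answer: $\frac{117569037}{7605622} \approx 15.458$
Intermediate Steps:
$\frac{- 5 K{\left(-44 \right)} - 44347}{\frac{5757 - 18594}{-1127 + 9120} - 2853} = \frac{\left(-5\right) \left(-44\right) - 44347}{\frac{5757 - 18594}{-1127 + 9120} - 2853} = \frac{220 - 44347}{- \frac{12837}{7993} - 2853} = - \frac{44127}{\left(-12837\right) \frac{1}{7993} - 2853} = - \frac{44127}{- \frac{12837}{7993} - 2853} = - \frac{44127}{- \frac{22816866}{7993}} = \left(-44127\right) \left(- \frac{7993}{22816866}\right) = \frac{117569037}{7605622}$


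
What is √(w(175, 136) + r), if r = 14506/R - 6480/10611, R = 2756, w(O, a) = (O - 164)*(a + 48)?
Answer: 3*√7345244024170/180518 ≈ 45.041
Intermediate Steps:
w(O, a) = (-164 + O)*(48 + a)
r = 839903/180518 (r = 14506/2756 - 6480/10611 = 14506*(1/2756) - 6480*1/10611 = 7253/1378 - 80/131 = 839903/180518 ≈ 4.6527)
√(w(175, 136) + r) = √((-7872 - 164*136 + 48*175 + 175*136) + 839903/180518) = √((-7872 - 22304 + 8400 + 23800) + 839903/180518) = √(2024 + 839903/180518) = √(366208335/180518) = 3*√7345244024170/180518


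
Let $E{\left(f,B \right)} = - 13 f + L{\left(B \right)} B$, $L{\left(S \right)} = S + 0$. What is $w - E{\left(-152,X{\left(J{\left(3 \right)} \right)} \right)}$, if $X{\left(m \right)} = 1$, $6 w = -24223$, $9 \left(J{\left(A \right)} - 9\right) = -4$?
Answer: $- \frac{36085}{6} \approx -6014.2$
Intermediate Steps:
$J{\left(A \right)} = \frac{77}{9}$ ($J{\left(A \right)} = 9 + \frac{1}{9} \left(-4\right) = 9 - \frac{4}{9} = \frac{77}{9}$)
$w = - \frac{24223}{6}$ ($w = \frac{1}{6} \left(-24223\right) = - \frac{24223}{6} \approx -4037.2$)
$L{\left(S \right)} = S$
$E{\left(f,B \right)} = B^{2} - 13 f$ ($E{\left(f,B \right)} = - 13 f + B B = - 13 f + B^{2} = B^{2} - 13 f$)
$w - E{\left(-152,X{\left(J{\left(3 \right)} \right)} \right)} = - \frac{24223}{6} - \left(1^{2} - -1976\right) = - \frac{24223}{6} - \left(1 + 1976\right) = - \frac{24223}{6} - 1977 = - \frac{36085}{6}$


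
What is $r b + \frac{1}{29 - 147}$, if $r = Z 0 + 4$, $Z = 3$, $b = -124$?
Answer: $- \frac{58529}{118} \approx -496.01$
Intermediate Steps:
$r = 4$ ($r = 3 \cdot 0 + 4 = 0 + 4 = 4$)
$r b + \frac{1}{29 - 147} = 4 \left(-124\right) + \frac{1}{29 - 147} = -496 + \frac{1}{-118} = -496 - \frac{1}{118} = - \frac{58529}{118}$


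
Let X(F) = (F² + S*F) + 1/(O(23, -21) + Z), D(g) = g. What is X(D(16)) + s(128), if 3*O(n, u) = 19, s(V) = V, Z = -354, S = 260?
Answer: 4739389/1043 ≈ 4544.0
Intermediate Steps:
O(n, u) = 19/3 (O(n, u) = (⅓)*19 = 19/3)
X(F) = -3/1043 + F² + 260*F (X(F) = (F² + 260*F) + 1/(19/3 - 354) = (F² + 260*F) + 1/(-1043/3) = (F² + 260*F) - 3/1043 = -3/1043 + F² + 260*F)
X(D(16)) + s(128) = (-3/1043 + 16² + 260*16) + 128 = (-3/1043 + 256 + 4160) + 128 = 4605885/1043 + 128 = 4739389/1043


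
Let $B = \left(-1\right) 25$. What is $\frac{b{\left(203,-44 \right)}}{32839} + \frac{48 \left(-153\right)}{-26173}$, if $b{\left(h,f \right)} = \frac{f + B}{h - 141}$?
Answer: $\frac{14950710255}{53288699114} \approx 0.28056$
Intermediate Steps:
$B = -25$
$b{\left(h,f \right)} = \frac{-25 + f}{-141 + h}$ ($b{\left(h,f \right)} = \frac{f - 25}{h - 141} = \frac{-25 + f}{-141 + h}$)
$\frac{b{\left(203,-44 \right)}}{32839} + \frac{48 \left(-153\right)}{-26173} = \frac{\frac{1}{-141 + 203} \left(-25 - 44\right)}{32839} + \frac{48 \left(-153\right)}{-26173} = \frac{1}{62} \left(-69\right) \frac{1}{32839} - - \frac{7344}{26173} = \frac{1}{62} \left(-69\right) \frac{1}{32839} + \frac{7344}{26173} = \left(- \frac{69}{62}\right) \frac{1}{32839} + \frac{7344}{26173} = - \frac{69}{2036018} + \frac{7344}{26173} = \frac{14950710255}{53288699114}$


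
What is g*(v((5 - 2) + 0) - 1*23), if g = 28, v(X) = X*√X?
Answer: -644 + 84*√3 ≈ -498.51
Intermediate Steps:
v(X) = X^(3/2)
g*(v((5 - 2) + 0) - 1*23) = 28*(((5 - 2) + 0)^(3/2) - 1*23) = 28*((3 + 0)^(3/2) - 23) = 28*(3^(3/2) - 23) = 28*(3*√3 - 23) = 28*(-23 + 3*√3) = -644 + 84*√3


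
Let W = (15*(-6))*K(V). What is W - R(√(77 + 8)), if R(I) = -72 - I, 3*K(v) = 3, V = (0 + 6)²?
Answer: -18 + √85 ≈ -8.7805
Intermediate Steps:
V = 36 (V = 6² = 36)
K(v) = 1 (K(v) = (⅓)*3 = 1)
W = -90 (W = (15*(-6))*1 = -90*1 = -90)
W - R(√(77 + 8)) = -90 - (-72 - √(77 + 8)) = -90 - (-72 - √85) = -90 + (72 + √85) = -18 + √85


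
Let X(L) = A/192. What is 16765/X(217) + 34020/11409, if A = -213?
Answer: -4079661740/270013 ≈ -15109.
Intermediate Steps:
X(L) = -71/64 (X(L) = -213/192 = -213*1/192 = -71/64)
16765/X(217) + 34020/11409 = 16765/(-71/64) + 34020/11409 = 16765*(-64/71) + 34020*(1/11409) = -1072960/71 + 11340/3803 = -4079661740/270013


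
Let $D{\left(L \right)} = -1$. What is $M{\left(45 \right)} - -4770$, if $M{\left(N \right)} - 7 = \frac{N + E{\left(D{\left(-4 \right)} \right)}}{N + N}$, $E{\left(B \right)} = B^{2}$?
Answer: $\frac{214988}{45} \approx 4777.5$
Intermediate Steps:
$M{\left(N \right)} = 7 + \frac{1 + N}{2 N}$ ($M{\left(N \right)} = 7 + \frac{N + \left(-1\right)^{2}}{N + N} = 7 + \frac{N + 1}{2 N} = 7 + \left(1 + N\right) \frac{1}{2 N} = 7 + \frac{1 + N}{2 N}$)
$M{\left(45 \right)} - -4770 = \frac{1 + 15 \cdot 45}{2 \cdot 45} - -4770 = \frac{1}{2} \cdot \frac{1}{45} \left(1 + 675\right) + 4770 = \frac{1}{2} \cdot \frac{1}{45} \cdot 676 + 4770 = \frac{338}{45} + 4770 = \frac{214988}{45}$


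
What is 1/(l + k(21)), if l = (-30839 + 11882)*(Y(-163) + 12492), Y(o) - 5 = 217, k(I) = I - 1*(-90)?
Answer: -1/241019187 ≈ -4.1490e-9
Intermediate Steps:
k(I) = 90 + I (k(I) = I + 90 = 90 + I)
Y(o) = 222 (Y(o) = 5 + 217 = 222)
l = -241019298 (l = (-30839 + 11882)*(222 + 12492) = -18957*12714 = -241019298)
1/(l + k(21)) = 1/(-241019298 + (90 + 21)) = 1/(-241019298 + 111) = 1/(-241019187) = -1/241019187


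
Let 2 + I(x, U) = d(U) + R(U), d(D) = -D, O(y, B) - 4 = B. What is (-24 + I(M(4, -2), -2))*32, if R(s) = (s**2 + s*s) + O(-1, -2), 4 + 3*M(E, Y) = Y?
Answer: -448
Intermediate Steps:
O(y, B) = 4 + B
M(E, Y) = -4/3 + Y/3
R(s) = 2 + 2*s**2 (R(s) = (s**2 + s*s) + (4 - 2) = (s**2 + s**2) + 2 = 2*s**2 + 2 = 2 + 2*s**2)
I(x, U) = -U + 2*U**2 (I(x, U) = -2 + (-U + (2 + 2*U**2)) = -2 + (2 - U + 2*U**2) = -U + 2*U**2)
(-24 + I(M(4, -2), -2))*32 = (-24 - 2*(-1 + 2*(-2)))*32 = (-24 - 2*(-1 - 4))*32 = (-24 - 2*(-5))*32 = (-24 + 10)*32 = -14*32 = -448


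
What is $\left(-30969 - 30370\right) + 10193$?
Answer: $-51146$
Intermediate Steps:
$\left(-30969 - 30370\right) + 10193 = -61339 + 10193 = -51146$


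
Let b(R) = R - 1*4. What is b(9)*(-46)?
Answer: -230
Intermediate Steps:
b(R) = -4 + R (b(R) = R - 4 = -4 + R)
b(9)*(-46) = (-4 + 9)*(-46) = 5*(-46) = -230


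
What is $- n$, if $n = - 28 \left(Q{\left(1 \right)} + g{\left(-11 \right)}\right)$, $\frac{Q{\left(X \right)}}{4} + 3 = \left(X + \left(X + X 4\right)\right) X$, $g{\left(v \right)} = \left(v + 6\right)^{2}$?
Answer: $1036$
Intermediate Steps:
$g{\left(v \right)} = \left(6 + v\right)^{2}$
$Q{\left(X \right)} = -12 + 24 X^{2}$ ($Q{\left(X \right)} = -12 + 4 \left(X + \left(X + X 4\right)\right) X = -12 + 4 \left(X + \left(X + 4 X\right)\right) X = -12 + 4 \left(X + 5 X\right) X = -12 + 4 \cdot 6 X X = -12 + 4 \cdot 6 X^{2} = -12 + 24 X^{2}$)
$n = -1036$ ($n = - 28 \left(\left(-12 + 24 \cdot 1^{2}\right) + \left(6 - 11\right)^{2}\right) = - 28 \left(\left(-12 + 24 \cdot 1\right) + \left(-5\right)^{2}\right) = - 28 \left(\left(-12 + 24\right) + 25\right) = - 28 \left(12 + 25\right) = \left(-28\right) 37 = -1036$)
$- n = \left(-1\right) \left(-1036\right) = 1036$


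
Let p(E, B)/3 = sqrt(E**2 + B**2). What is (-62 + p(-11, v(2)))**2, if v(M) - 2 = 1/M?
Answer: 19957/4 - 186*sqrt(509) ≈ 792.90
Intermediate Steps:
v(M) = 2 + 1/M
p(E, B) = 3*sqrt(B**2 + E**2) (p(E, B) = 3*sqrt(E**2 + B**2) = 3*sqrt(B**2 + E**2))
(-62 + p(-11, v(2)))**2 = (-62 + 3*sqrt((2 + 1/2)**2 + (-11)**2))**2 = (-62 + 3*sqrt((2 + 1/2)**2 + 121))**2 = (-62 + 3*sqrt((5/2)**2 + 121))**2 = (-62 + 3*sqrt(25/4 + 121))**2 = (-62 + 3*sqrt(509/4))**2 = (-62 + 3*(sqrt(509)/2))**2 = (-62 + 3*sqrt(509)/2)**2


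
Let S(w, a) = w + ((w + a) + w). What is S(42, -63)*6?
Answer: 378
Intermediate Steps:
S(w, a) = a + 3*w (S(w, a) = w + ((a + w) + w) = w + (a + 2*w) = a + 3*w)
S(42, -63)*6 = (-63 + 3*42)*6 = (-63 + 126)*6 = 63*6 = 378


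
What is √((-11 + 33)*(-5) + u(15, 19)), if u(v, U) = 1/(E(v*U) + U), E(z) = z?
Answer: I*√635341/76 ≈ 10.488*I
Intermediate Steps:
u(v, U) = 1/(U + U*v) (u(v, U) = 1/(v*U + U) = 1/(U*v + U) = 1/(U + U*v))
√((-11 + 33)*(-5) + u(15, 19)) = √((-11 + 33)*(-5) + 1/(19*(1 + 15))) = √(22*(-5) + (1/19)/16) = √(-110 + (1/19)*(1/16)) = √(-110 + 1/304) = √(-33439/304) = I*√635341/76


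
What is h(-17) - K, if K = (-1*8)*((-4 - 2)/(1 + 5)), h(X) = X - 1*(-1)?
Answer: -24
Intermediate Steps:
h(X) = 1 + X (h(X) = X + 1 = 1 + X)
K = 8 (K = -(-48)/6 = -8*(-1) = 8)
h(-17) - K = (1 - 17) - 1*8 = -16 - 8 = -24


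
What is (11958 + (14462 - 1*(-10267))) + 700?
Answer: 37387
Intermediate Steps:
(11958 + (14462 - 1*(-10267))) + 700 = (11958 + (14462 + 10267)) + 700 = (11958 + 24729) + 700 = 36687 + 700 = 37387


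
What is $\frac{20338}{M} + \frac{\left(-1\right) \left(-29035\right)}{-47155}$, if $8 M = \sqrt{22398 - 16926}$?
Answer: $- \frac{5807}{9431} + \frac{20338 \sqrt{38}}{57} \approx 2198.9$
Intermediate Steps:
$M = \frac{3 \sqrt{38}}{2}$ ($M = \frac{\sqrt{22398 - 16926}}{8} = \frac{\sqrt{5472}}{8} = \frac{12 \sqrt{38}}{8} = \frac{3 \sqrt{38}}{2} \approx 9.2466$)
$\frac{20338}{M} + \frac{\left(-1\right) \left(-29035\right)}{-47155} = \frac{20338}{\frac{3}{2} \sqrt{38}} + \frac{\left(-1\right) \left(-29035\right)}{-47155} = 20338 \frac{\sqrt{38}}{57} + 29035 \left(- \frac{1}{47155}\right) = \frac{20338 \sqrt{38}}{57} - \frac{5807}{9431} = - \frac{5807}{9431} + \frac{20338 \sqrt{38}}{57}$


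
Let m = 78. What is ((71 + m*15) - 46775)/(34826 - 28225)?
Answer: -45534/6601 ≈ -6.8980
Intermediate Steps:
((71 + m*15) - 46775)/(34826 - 28225) = ((71 + 78*15) - 46775)/(34826 - 28225) = ((71 + 1170) - 46775)/6601 = (1241 - 46775)*(1/6601) = -45534*1/6601 = -45534/6601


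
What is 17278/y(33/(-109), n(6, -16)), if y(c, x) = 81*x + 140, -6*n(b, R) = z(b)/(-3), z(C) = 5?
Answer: 34556/325 ≈ 106.33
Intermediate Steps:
n(b, R) = 5/18 (n(b, R) = -5/(6*(-3)) = -5*(-1)/(6*3) = -⅙*(-5/3) = 5/18)
y(c, x) = 140 + 81*x
17278/y(33/(-109), n(6, -16)) = 17278/(140 + 81*(5/18)) = 17278/(140 + 45/2) = 17278/(325/2) = 17278*(2/325) = 34556/325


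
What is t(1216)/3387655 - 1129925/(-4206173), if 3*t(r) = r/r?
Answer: 11483392433798/42747188982945 ≈ 0.26863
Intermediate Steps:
t(r) = 1/3 (t(r) = (r/r)/3 = (1/3)*1 = 1/3)
t(1216)/3387655 - 1129925/(-4206173) = (1/3)/3387655 - 1129925/(-4206173) = (1/3)*(1/3387655) - 1129925*(-1/4206173) = 1/10162965 + 1129925/4206173 = 11483392433798/42747188982945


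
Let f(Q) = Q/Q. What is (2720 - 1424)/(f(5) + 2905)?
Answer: 648/1453 ≈ 0.44597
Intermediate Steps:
f(Q) = 1
(2720 - 1424)/(f(5) + 2905) = (2720 - 1424)/(1 + 2905) = 1296/2906 = 1296*(1/2906) = 648/1453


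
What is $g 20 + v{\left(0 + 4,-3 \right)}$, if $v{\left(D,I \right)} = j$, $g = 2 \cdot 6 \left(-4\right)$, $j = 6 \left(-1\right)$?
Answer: $-966$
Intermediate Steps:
$j = -6$
$g = -48$ ($g = 12 \left(-4\right) = -48$)
$v{\left(D,I \right)} = -6$
$g 20 + v{\left(0 + 4,-3 \right)} = \left(-48\right) 20 - 6 = -960 - 6 = -966$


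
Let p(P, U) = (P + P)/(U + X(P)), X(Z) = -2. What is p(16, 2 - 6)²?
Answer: 256/9 ≈ 28.444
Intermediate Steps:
p(P, U) = 2*P/(-2 + U) (p(P, U) = (P + P)/(U - 2) = (2*P)/(-2 + U) = 2*P/(-2 + U))
p(16, 2 - 6)² = (2*16/(-2 + (2 - 6)))² = (2*16/(-2 - 4))² = (2*16/(-6))² = (2*16*(-⅙))² = (-16/3)² = 256/9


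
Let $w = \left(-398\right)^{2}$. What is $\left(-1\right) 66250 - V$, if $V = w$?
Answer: $-224654$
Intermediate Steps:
$w = 158404$
$V = 158404$
$\left(-1\right) 66250 - V = \left(-1\right) 66250 - 158404 = -66250 - 158404 = -224654$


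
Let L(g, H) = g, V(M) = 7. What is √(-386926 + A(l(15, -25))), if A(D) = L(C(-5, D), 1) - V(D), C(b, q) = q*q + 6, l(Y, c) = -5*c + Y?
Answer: I*√367327 ≈ 606.08*I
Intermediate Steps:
l(Y, c) = Y - 5*c
C(b, q) = 6 + q² (C(b, q) = q² + 6 = 6 + q²)
A(D) = -1 + D² (A(D) = (6 + D²) - 1*7 = (6 + D²) - 7 = -1 + D²)
√(-386926 + A(l(15, -25))) = √(-386926 + (-1 + (15 - 5*(-25))²)) = √(-386926 + (-1 + (15 + 125)²)) = √(-386926 + (-1 + 140²)) = √(-386926 + (-1 + 19600)) = √(-386926 + 19599) = √(-367327) = I*√367327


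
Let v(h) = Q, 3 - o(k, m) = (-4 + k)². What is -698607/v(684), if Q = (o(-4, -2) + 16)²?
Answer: -77623/225 ≈ -344.99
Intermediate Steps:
o(k, m) = 3 - (-4 + k)²
Q = 2025 (Q = ((3 - (-4 - 4)²) + 16)² = ((3 - 1*(-8)²) + 16)² = ((3 - 1*64) + 16)² = ((3 - 64) + 16)² = (-61 + 16)² = (-45)² = 2025)
v(h) = 2025
-698607/v(684) = -698607/2025 = -698607*1/2025 = -77623/225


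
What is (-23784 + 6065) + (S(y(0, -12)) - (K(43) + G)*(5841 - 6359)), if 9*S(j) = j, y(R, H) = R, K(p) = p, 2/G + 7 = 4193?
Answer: 1362019/299 ≈ 4555.3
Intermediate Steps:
G = 1/2093 (G = 2/(-7 + 4193) = 2/4186 = 2*(1/4186) = 1/2093 ≈ 0.00047778)
S(j) = j/9
(-23784 + 6065) + (S(y(0, -12)) - (K(43) + G)*(5841 - 6359)) = (-23784 + 6065) + ((⅑)*0 - (43 + 1/2093)*(5841 - 6359)) = -17719 + (0 - 90000*(-518)/2093) = -17719 + (0 - 1*(-6660000/299)) = -17719 + (0 + 6660000/299) = -17719 + 6660000/299 = 1362019/299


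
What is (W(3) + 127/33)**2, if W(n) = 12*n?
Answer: 1729225/1089 ≈ 1587.9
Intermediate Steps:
(W(3) + 127/33)**2 = (12*3 + 127/33)**2 = (36 + 127*(1/33))**2 = (36 + 127/33)**2 = (1315/33)**2 = 1729225/1089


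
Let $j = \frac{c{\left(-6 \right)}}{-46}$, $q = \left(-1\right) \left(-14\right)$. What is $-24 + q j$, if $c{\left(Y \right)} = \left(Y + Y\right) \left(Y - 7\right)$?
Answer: $- \frac{1644}{23} \approx -71.478$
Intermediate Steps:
$c{\left(Y \right)} = 2 Y \left(-7 + Y\right)$
$q = 14$
$j = - \frac{78}{23}$ ($j = \frac{2 \left(-6\right) \left(-7 - 6\right)}{-46} = 2 \left(-6\right) \left(-13\right) \left(- \frac{1}{46}\right) = 156 \left(- \frac{1}{46}\right) = - \frac{78}{23} \approx -3.3913$)
$-24 + q j = -24 + 14 \left(- \frac{78}{23}\right) = -24 - \frac{1092}{23} = - \frac{1644}{23}$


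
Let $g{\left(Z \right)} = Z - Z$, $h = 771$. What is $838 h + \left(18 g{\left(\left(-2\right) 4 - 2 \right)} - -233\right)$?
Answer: $646331$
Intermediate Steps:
$g{\left(Z \right)} = 0$
$838 h + \left(18 g{\left(\left(-2\right) 4 - 2 \right)} - -233\right) = 838 \cdot 771 + \left(18 \cdot 0 - -233\right) = 646098 + \left(0 + 233\right) = 646098 + 233 = 646331$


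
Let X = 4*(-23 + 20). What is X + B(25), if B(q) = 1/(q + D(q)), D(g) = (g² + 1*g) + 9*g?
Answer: -10799/900 ≈ -11.999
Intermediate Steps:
X = -12 (X = 4*(-3) = -12)
D(g) = g² + 10*g (D(g) = (g² + g) + 9*g = (g + g²) + 9*g = g² + 10*g)
B(q) = 1/(q + q*(10 + q))
X + B(25) = -12 + 1/(25*(11 + 25)) = -12 + (1/25)/36 = -12 + (1/25)*(1/36) = -12 + 1/900 = -10799/900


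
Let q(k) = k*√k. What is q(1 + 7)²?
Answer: 512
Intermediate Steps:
q(k) = k^(3/2)
q(1 + 7)² = ((1 + 7)^(3/2))² = (8^(3/2))² = (16*√2)² = 512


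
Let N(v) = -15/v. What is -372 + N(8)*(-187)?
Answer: -171/8 ≈ -21.375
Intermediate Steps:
-372 + N(8)*(-187) = -372 - 15/8*(-187) = -372 + 2805/8 = -171/8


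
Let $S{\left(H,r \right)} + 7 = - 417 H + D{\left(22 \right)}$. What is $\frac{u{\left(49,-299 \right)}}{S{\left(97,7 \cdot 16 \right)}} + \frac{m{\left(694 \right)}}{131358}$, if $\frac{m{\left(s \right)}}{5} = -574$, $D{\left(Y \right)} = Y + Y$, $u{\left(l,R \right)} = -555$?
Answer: $- \frac{21539375}{2654219748} \approx -0.0081151$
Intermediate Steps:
$D{\left(Y \right)} = 2 Y$
$S{\left(H,r \right)} = 37 - 417 H$ ($S{\left(H,r \right)} = -7 - \left(-44 + 417 H\right) = 37 - 417 H$)
$m{\left(s \right)} = -2870$ ($m{\left(s \right)} = 5 \left(-574\right) = -2870$)
$\frac{u{\left(49,-299 \right)}}{S{\left(97,7 \cdot 16 \right)}} + \frac{m{\left(694 \right)}}{131358} = - \frac{555}{37 - 40449} - \frac{2870}{131358} = - \frac{555}{37 - 40449} - \frac{1435}{65679} = - \frac{555}{-40412} - \frac{1435}{65679} = \left(-555\right) \left(- \frac{1}{40412}\right) - \frac{1435}{65679} = \frac{555}{40412} - \frac{1435}{65679} = - \frac{21539375}{2654219748}$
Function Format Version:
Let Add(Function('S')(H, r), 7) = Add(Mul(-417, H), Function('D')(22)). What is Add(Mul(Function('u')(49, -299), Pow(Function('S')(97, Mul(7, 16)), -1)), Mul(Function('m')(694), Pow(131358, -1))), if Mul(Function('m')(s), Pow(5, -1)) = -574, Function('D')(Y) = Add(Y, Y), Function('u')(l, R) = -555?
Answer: Rational(-21539375, 2654219748) ≈ -0.0081151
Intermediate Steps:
Function('D')(Y) = Mul(2, Y)
Function('S')(H, r) = Add(37, Mul(-417, H)) (Function('S')(H, r) = Add(-7, Add(Mul(-417, H), Mul(2, 22))) = Add(-7, Add(Mul(-417, H), 44)) = Add(-7, Add(44, Mul(-417, H))) = Add(37, Mul(-417, H)))
Function('m')(s) = -2870 (Function('m')(s) = Mul(5, -574) = -2870)
Add(Mul(Function('u')(49, -299), Pow(Function('S')(97, Mul(7, 16)), -1)), Mul(Function('m')(694), Pow(131358, -1))) = Add(Mul(-555, Pow(Add(37, Mul(-417, 97)), -1)), Mul(-2870, Pow(131358, -1))) = Add(Mul(-555, Pow(Add(37, -40449), -1)), Mul(-2870, Rational(1, 131358))) = Add(Mul(-555, Pow(-40412, -1)), Rational(-1435, 65679)) = Add(Mul(-555, Rational(-1, 40412)), Rational(-1435, 65679)) = Add(Rational(555, 40412), Rational(-1435, 65679)) = Rational(-21539375, 2654219748)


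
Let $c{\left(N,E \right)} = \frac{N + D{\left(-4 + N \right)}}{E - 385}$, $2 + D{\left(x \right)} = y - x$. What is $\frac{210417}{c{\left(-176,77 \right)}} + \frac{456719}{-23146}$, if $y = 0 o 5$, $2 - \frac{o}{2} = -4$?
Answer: $- \frac{750028486547}{23146} \approx -3.2404 \cdot 10^{7}$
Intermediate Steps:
$o = 12$ ($o = 4 - -8 = 4 + 8 = 12$)
$y = 0$ ($y = 0 \cdot 12 \cdot 5 = 0 \cdot 5 = 0$)
$D{\left(x \right)} = -2 - x$ ($D{\left(x \right)} = -2 + \left(0 - x\right) = -2 - x$)
$c{\left(N,E \right)} = \frac{2}{-385 + E}$ ($c{\left(N,E \right)} = \frac{N - \left(-2 + N\right)}{E - 385} = \frac{N - \left(-2 + N\right)}{-385 + E} = \frac{2}{-385 + E}$)
$\frac{210417}{c{\left(-176,77 \right)}} + \frac{456719}{-23146} = \frac{210417}{2 \frac{1}{-385 + 77}} + \frac{456719}{-23146} = \frac{210417}{2 \frac{1}{-308}} + 456719 \left(- \frac{1}{23146}\right) = \frac{210417}{2 \left(- \frac{1}{308}\right)} - \frac{456719}{23146} = \frac{210417}{- \frac{1}{154}} - \frac{456719}{23146} = 210417 \left(-154\right) - \frac{456719}{23146} = -32404218 - \frac{456719}{23146} = - \frac{750028486547}{23146}$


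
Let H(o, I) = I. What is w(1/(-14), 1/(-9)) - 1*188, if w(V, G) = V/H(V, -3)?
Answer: -7895/42 ≈ -187.98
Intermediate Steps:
w(V, G) = -V/3 (w(V, G) = V/(-3) = V*(-⅓) = -V/3)
w(1/(-14), 1/(-9)) - 1*188 = -⅓/(-14) - 1*188 = -⅓*(-1/14) - 188 = 1/42 - 188 = -7895/42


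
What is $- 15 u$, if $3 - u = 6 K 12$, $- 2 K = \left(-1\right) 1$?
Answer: $495$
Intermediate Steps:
$K = \frac{1}{2}$ ($K = - \frac{\left(-1\right) 1}{2} = \left(- \frac{1}{2}\right) \left(-1\right) = \frac{1}{2} \approx 0.5$)
$u = -33$ ($u = 3 - 6 \cdot \frac{1}{2} \cdot 12 = 3 - 3 \cdot 12 = 3 - 36 = -33$)
$- 15 u = \left(-15\right) \left(-33\right) = 495$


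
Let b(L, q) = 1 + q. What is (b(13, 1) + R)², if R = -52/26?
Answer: 0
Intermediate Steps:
R = -2 (R = -52*1/26 = -2)
(b(13, 1) + R)² = ((1 + 1) - 2)² = (2 - 2)² = 0² = 0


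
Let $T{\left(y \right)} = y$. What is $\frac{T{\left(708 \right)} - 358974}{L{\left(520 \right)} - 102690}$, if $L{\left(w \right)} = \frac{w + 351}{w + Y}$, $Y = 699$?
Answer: $\frac{15059526}{4316491} \approx 3.4888$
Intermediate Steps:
$L{\left(w \right)} = \frac{351 + w}{699 + w}$ ($L{\left(w \right)} = \frac{w + 351}{w + 699} = \frac{351 + w}{699 + w}$)
$\frac{T{\left(708 \right)} - 358974}{L{\left(520 \right)} - 102690} = \frac{708 - 358974}{\frac{351 + 520}{699 + 520} - 102690} = - \frac{358266}{\frac{1}{1219} \cdot 871 - 102690} = - \frac{358266}{\frac{871}{1219} - 102690} = - \frac{358266}{- \frac{125178239}{1219}} = \left(-358266\right) \left(- \frac{1219}{125178239}\right) = \frac{15059526}{4316491}$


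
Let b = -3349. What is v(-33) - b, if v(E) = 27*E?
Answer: 2458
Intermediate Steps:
v(-33) - b = 27*(-33) - 1*(-3349) = -891 + 3349 = 2458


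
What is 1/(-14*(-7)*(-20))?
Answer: -1/1960 ≈ -0.00051020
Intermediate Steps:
1/(-14*(-7)*(-20)) = 1/(98*(-20)) = 1/(-1960) = -1/1960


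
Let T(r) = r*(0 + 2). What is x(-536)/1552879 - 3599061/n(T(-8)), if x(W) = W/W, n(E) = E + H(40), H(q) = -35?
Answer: 1862968748890/26398943 ≈ 70570.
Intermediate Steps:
T(r) = 2*r (T(r) = r*2 = 2*r)
n(E) = -35 + E (n(E) = E - 35 = -35 + E)
x(W) = 1
x(-536)/1552879 - 3599061/n(T(-8)) = 1/1552879 - 3599061/(-35 + 2*(-8)) = 1*(1/1552879) - 3599061/(-35 - 16) = 1/1552879 - 3599061/(-51) = 1/1552879 - 3599061*(-1/51) = 1/1552879 + 1199687/17 = 1862968748890/26398943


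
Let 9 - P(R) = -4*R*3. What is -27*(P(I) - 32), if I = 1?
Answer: 297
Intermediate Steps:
P(R) = 9 + 12*R (P(R) = 9 - (-4*R)*3 = 9 - (-12)*R = 9 + 12*R)
-27*(P(I) - 32) = -27*((9 + 12*1) - 32) = -27*((9 + 12) - 32) = -27*(21 - 32) = -27*(-11) = 297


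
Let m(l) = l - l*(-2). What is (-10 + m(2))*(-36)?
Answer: 144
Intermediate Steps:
m(l) = 3*l (m(l) = l - (-2)*l = l + 2*l = 3*l)
(-10 + m(2))*(-36) = (-10 + 3*2)*(-36) = (-10 + 6)*(-36) = -4*(-36) = 144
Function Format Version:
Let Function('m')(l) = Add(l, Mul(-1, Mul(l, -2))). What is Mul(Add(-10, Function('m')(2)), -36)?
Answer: 144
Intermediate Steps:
Function('m')(l) = Mul(3, l) (Function('m')(l) = Add(l, Mul(-1, Mul(-2, l))) = Add(l, Mul(2, l)) = Mul(3, l))
Mul(Add(-10, Function('m')(2)), -36) = Mul(Add(-10, Mul(3, 2)), -36) = Mul(Add(-10, 6), -36) = Mul(-4, -36) = 144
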